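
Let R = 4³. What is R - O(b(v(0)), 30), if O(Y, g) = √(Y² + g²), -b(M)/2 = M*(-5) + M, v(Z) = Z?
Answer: 34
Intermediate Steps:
b(M) = 8*M (b(M) = -2*(M*(-5) + M) = -2*(-5*M + M) = -(-8)*M = 8*M)
R = 64
R - O(b(v(0)), 30) = 64 - √((8*0)² + 30²) = 64 - √(0² + 900) = 64 - √(0 + 900) = 64 - √900 = 64 - 1*30 = 64 - 30 = 34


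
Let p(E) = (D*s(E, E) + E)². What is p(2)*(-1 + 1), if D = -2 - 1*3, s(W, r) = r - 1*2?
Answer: 0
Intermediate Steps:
s(W, r) = -2 + r (s(W, r) = r - 2 = -2 + r)
D = -5 (D = -2 - 3 = -5)
p(E) = (10 - 4*E)² (p(E) = (-5*(-2 + E) + E)² = ((10 - 5*E) + E)² = (10 - 4*E)²)
p(2)*(-1 + 1) = (4*(5 - 2*2)²)*(-1 + 1) = (4*(5 - 4)²)*0 = (4*1²)*0 = (4*1)*0 = 4*0 = 0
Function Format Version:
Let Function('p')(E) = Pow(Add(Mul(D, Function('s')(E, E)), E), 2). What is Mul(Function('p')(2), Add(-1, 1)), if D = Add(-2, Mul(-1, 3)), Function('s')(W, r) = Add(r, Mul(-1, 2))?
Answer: 0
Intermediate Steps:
Function('s')(W, r) = Add(-2, r) (Function('s')(W, r) = Add(r, -2) = Add(-2, r))
D = -5 (D = Add(-2, -3) = -5)
Function('p')(E) = Pow(Add(10, Mul(-4, E)), 2) (Function('p')(E) = Pow(Add(Mul(-5, Add(-2, E)), E), 2) = Pow(Add(Add(10, Mul(-5, E)), E), 2) = Pow(Add(10, Mul(-4, E)), 2))
Mul(Function('p')(2), Add(-1, 1)) = Mul(Mul(4, Pow(Add(5, Mul(-2, 2)), 2)), Add(-1, 1)) = Mul(Mul(4, Pow(Add(5, -4), 2)), 0) = Mul(Mul(4, Pow(1, 2)), 0) = Mul(Mul(4, 1), 0) = Mul(4, 0) = 0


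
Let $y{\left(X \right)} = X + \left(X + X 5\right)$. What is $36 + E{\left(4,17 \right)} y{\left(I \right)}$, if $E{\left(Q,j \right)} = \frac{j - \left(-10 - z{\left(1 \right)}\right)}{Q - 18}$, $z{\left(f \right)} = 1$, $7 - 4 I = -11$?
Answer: $-27$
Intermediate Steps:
$I = \frac{9}{2}$ ($I = \frac{7}{4} - - \frac{11}{4} = \frac{7}{4} + \frac{11}{4} = \frac{9}{2} \approx 4.5$)
$E{\left(Q,j \right)} = \frac{11 + j}{-18 + Q}$ ($E{\left(Q,j \right)} = \frac{j + \left(\left(1 - -2\right) - -8\right)}{Q - 18} = \frac{j + \left(\left(1 + 2\right) + 8\right)}{-18 + Q} = \frac{j + \left(3 + 8\right)}{-18 + Q} = \frac{j + 11}{-18 + Q} = \frac{11 + j}{-18 + Q}$)
$y{\left(X \right)} = 7 X$ ($y{\left(X \right)} = X + \left(X + 5 X\right) = X + 6 X = 7 X$)
$36 + E{\left(4,17 \right)} y{\left(I \right)} = 36 + \frac{11 + 17}{-18 + 4} \cdot 7 \cdot \frac{9}{2} = 36 + \frac{1}{-14} \cdot 28 \cdot \frac{63}{2} = 36 + \left(- \frac{1}{14}\right) 28 \cdot \frac{63}{2} = 36 - 63 = -27$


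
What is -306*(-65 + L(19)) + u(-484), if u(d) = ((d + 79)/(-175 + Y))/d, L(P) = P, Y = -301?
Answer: 3242884779/230384 ≈ 14076.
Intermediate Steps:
u(d) = (-79/476 - d/476)/d (u(d) = ((d + 79)/(-175 - 301))/d = ((79 + d)/(-476))/d = ((79 + d)*(-1/476))/d = (-79/476 - d/476)/d)
-306*(-65 + L(19)) + u(-484) = -306*(-65 + 19) + (1/476)*(-79 - 1*(-484))/(-484) = -306*(-46) + (1/476)*(-1/484)*(-79 + 484) = 14076 + (1/476)*(-1/484)*405 = 14076 - 405/230384 = 3242884779/230384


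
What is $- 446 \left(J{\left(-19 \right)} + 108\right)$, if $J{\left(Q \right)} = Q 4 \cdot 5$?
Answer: $121312$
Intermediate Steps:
$J{\left(Q \right)} = 20 Q$ ($J{\left(Q \right)} = 4 Q 5 = 20 Q$)
$- 446 \left(J{\left(-19 \right)} + 108\right) = - 446 \left(20 \left(-19\right) + 108\right) = - 446 \left(-380 + 108\right) = \left(-446\right) \left(-272\right) = 121312$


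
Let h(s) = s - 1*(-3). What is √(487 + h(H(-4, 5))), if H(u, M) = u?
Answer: 9*√6 ≈ 22.045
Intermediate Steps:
h(s) = 3 + s (h(s) = s + 3 = 3 + s)
√(487 + h(H(-4, 5))) = √(487 + (3 - 4)) = √(487 - 1) = √486 = 9*√6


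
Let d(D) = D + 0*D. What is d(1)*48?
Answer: 48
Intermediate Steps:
d(D) = D (d(D) = D + 0 = D)
d(1)*48 = 1*48 = 48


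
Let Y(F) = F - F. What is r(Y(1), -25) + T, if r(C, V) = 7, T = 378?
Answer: 385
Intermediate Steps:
Y(F) = 0
r(Y(1), -25) + T = 7 + 378 = 385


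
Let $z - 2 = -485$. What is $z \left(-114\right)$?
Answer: $55062$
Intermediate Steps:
$z = -483$ ($z = 2 - 485 = -483$)
$z \left(-114\right) = \left(-483\right) \left(-114\right) = 55062$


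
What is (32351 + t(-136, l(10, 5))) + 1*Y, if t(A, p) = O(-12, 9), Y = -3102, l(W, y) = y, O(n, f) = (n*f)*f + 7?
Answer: 28284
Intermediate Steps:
O(n, f) = 7 + n*f² (O(n, f) = (f*n)*f + 7 = n*f² + 7 = 7 + n*f²)
t(A, p) = -965 (t(A, p) = 7 - 12*9² = 7 - 12*81 = 7 - 972 = -965)
(32351 + t(-136, l(10, 5))) + 1*Y = (32351 - 965) + 1*(-3102) = 31386 - 3102 = 28284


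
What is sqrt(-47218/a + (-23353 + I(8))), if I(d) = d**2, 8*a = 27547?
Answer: I*sqrt(104632931801)/2119 ≈ 152.65*I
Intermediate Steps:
a = 27547/8 (a = (1/8)*27547 = 27547/8 ≈ 3443.4)
sqrt(-47218/a + (-23353 + I(8))) = sqrt(-47218/27547/8 + (-23353 + 8**2)) = sqrt(-47218*8/27547 + (-23353 + 64)) = sqrt(-377744/27547 - 23289) = sqrt(-641919827/27547) = I*sqrt(104632931801)/2119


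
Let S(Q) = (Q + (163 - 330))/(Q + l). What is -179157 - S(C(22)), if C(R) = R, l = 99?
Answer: -21677852/121 ≈ -1.7916e+5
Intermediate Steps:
S(Q) = (-167 + Q)/(99 + Q) (S(Q) = (Q + (163 - 330))/(Q + 99) = (Q - 167)/(99 + Q) = (-167 + Q)/(99 + Q))
-179157 - S(C(22)) = -179157 - (-167 + 22)/(99 + 22) = -179157 - (-145)/121 = -179157 - 1*(-145/121) = -179157 + 145/121 = -21677852/121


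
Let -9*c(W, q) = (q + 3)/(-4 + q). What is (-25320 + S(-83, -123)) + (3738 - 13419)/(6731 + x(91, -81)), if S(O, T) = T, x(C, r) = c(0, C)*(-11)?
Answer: -134127988524/5271407 ≈ -25444.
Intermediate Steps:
c(W, q) = -(3 + q)/(9*(-4 + q)) (c(W, q) = -(q + 3)/(9*(-4 + q)) = -(3 + q)/(9*(-4 + q)))
x(C, r) = -11*(-3 - C)/(9*(-4 + C)) (x(C, r) = ((-3 - C)/(9*(-4 + C)))*(-11) = -11*(-3 - C)/(9*(-4 + C)))
(-25320 + S(-83, -123)) + (3738 - 13419)/(6731 + x(91, -81)) = (-25320 - 123) + (3738 - 13419)/(6731 + 11*(3 + 91)/(9*(-4 + 91))) = -25443 - 9681/(6731 + (11/9)*94/87) = -25443 - 9681/(6731 + (11/9)*(1/87)*94) = -25443 - 9681/(6731 + 1034/783) = -25443 - 9681/5271407/783 = -25443 - 9681*783/5271407 = -25443 - 7580223/5271407 = -134127988524/5271407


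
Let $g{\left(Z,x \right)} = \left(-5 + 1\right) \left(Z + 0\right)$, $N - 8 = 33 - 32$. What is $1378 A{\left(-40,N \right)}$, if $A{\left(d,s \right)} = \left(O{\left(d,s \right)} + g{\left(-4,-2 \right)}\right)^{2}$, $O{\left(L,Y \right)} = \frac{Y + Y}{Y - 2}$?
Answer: $\frac{23288200}{49} \approx 4.7527 \cdot 10^{5}$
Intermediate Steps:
$N = 9$ ($N = 8 + \left(33 - 32\right) = 8 + 1 = 9$)
$O{\left(L,Y \right)} = \frac{2 Y}{-2 + Y}$
$g{\left(Z,x \right)} = - 4 Z$
$A{\left(d,s \right)} = \left(16 + \frac{2 s}{-2 + s}\right)^{2}$ ($A{\left(d,s \right)} = \left(\frac{2 s}{-2 + s} - -16\right)^{2} = \left(\frac{2 s}{-2 + s} + 16\right)^{2} = \left(16 + \frac{2 s}{-2 + s}\right)^{2}$)
$1378 A{\left(-40,N \right)} = 1378 \frac{4 \left(-16 + 9 \cdot 9\right)^{2}}{\left(-2 + 9\right)^{2}} = 1378 \frac{4 \left(-16 + 81\right)^{2}}{49} = 1378 \cdot 4 \cdot 65^{2} \cdot \frac{1}{49} = 1378 \cdot 4 \cdot 4225 \cdot \frac{1}{49} = 1378 \cdot \frac{16900}{49} = \frac{23288200}{49}$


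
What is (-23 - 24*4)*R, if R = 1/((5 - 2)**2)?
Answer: -119/9 ≈ -13.222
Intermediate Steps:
R = 1/9 (R = 1/(3**2) = 1/9 ≈ 0.11111)
(-23 - 24*4)*R = (-23 - 24*4)*(1/9) = (-23 - 96)*(1/9) = -119*1/9 = -119/9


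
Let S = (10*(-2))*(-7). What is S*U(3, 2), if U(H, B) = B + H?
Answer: 700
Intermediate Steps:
S = 140 (S = -20*(-7) = 140)
S*U(3, 2) = 140*(2 + 3) = 140*5 = 700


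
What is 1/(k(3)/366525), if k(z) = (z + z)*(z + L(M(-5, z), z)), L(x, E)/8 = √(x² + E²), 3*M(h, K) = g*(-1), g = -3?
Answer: -366525/1262 + 488700*√10/631 ≈ 2158.7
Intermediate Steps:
M(h, K) = 1 (M(h, K) = (-3*(-1))/3 = (⅓)*3 = 1)
L(x, E) = 8*√(E² + x²) (L(x, E) = 8*√(x² + E²) = 8*√(E² + x²))
k(z) = 2*z*(z + 8*√(1 + z²)) (k(z) = (z + z)*(z + 8*√(z² + 1²)) = (2*z)*(z + 8*√(z² + 1)) = (2*z)*(z + 8*√(1 + z²)) = 2*z*(z + 8*√(1 + z²)))
1/(k(3)/366525) = 1/((2*3*(3 + 8*√(1 + 3²)))/366525) = 1/((2*3*(3 + 8*√(1 + 9)))*(1/366525)) = 1/((2*3*(3 + 8*√10))*(1/366525)) = 1/((18 + 48*√10)*(1/366525)) = 1/(2/40725 + 16*√10/122175)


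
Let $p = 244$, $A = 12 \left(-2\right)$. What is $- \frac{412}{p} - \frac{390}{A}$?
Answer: $\frac{3553}{244} \approx 14.561$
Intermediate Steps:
$A = -24$
$- \frac{412}{p} - \frac{390}{A} = - \frac{412}{244} - \frac{390}{-24} = \left(-412\right) \frac{1}{244} - - \frac{65}{4} = - \frac{103}{61} + \frac{65}{4} = \frac{3553}{244}$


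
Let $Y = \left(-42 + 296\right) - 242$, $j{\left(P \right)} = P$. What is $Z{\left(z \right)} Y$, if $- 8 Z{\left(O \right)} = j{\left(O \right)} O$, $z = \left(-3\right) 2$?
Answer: $-54$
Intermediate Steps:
$z = -6$
$Y = 12$ ($Y = 254 - 242 = 12$)
$Z{\left(O \right)} = - \frac{O^{2}}{8}$ ($Z{\left(O \right)} = - \frac{O O}{8} = - \frac{O^{2}}{8}$)
$Z{\left(z \right)} Y = - \frac{\left(-6\right)^{2}}{8} \cdot 12 = \left(- \frac{1}{8}\right) 36 \cdot 12 = \left(- \frac{9}{2}\right) 12 = -54$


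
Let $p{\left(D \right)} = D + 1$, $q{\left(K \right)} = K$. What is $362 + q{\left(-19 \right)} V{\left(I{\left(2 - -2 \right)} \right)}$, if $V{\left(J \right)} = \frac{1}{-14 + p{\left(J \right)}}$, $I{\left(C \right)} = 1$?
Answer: $\frac{4363}{12} \approx 363.58$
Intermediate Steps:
$p{\left(D \right)} = 1 + D$
$V{\left(J \right)} = \frac{1}{-13 + J}$ ($V{\left(J \right)} = \frac{1}{-14 + \left(1 + J\right)} = \frac{1}{-13 + J}$)
$362 + q{\left(-19 \right)} V{\left(I{\left(2 - -2 \right)} \right)} = 362 - \frac{19}{-13 + 1} = 362 - \frac{19}{-12} = 362 - - \frac{19}{12} = 362 + \frac{19}{12} = \frac{4363}{12}$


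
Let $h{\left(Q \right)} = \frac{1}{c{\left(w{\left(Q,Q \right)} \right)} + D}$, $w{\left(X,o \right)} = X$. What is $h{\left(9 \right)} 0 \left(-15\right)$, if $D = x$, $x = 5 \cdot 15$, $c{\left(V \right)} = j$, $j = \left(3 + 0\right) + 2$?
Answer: $0$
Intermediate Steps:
$j = 5$ ($j = 3 + 2 = 5$)
$c{\left(V \right)} = 5$
$x = 75$
$D = 75$
$h{\left(Q \right)} = \frac{1}{80}$ ($h{\left(Q \right)} = \frac{1}{5 + 75} = \frac{1}{80}$)
$h{\left(9 \right)} 0 \left(-15\right) = \frac{0 \left(-15\right)}{80} = \frac{1}{80} \cdot 0 = 0$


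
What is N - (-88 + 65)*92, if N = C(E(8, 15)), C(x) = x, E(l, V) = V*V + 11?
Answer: 2352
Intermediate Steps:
E(l, V) = 11 + V² (E(l, V) = V² + 11 = 11 + V²)
N = 236 (N = 11 + 15² = 11 + 225 = 236)
N - (-88 + 65)*92 = 236 - (-88 + 65)*92 = 236 - (-23)*92 = 236 - 1*(-2116) = 236 + 2116 = 2352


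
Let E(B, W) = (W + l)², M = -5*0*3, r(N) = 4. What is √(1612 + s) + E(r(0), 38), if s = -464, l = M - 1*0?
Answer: 1444 + 2*√287 ≈ 1477.9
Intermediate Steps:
M = 0 (M = 0*3 = 0)
l = 0 (l = 0 - 1*0 = 0 + 0 = 0)
E(B, W) = W² (E(B, W) = (W + 0)² = W²)
√(1612 + s) + E(r(0), 38) = √(1612 - 464) + 38² = √1148 + 1444 = 2*√287 + 1444 = 1444 + 2*√287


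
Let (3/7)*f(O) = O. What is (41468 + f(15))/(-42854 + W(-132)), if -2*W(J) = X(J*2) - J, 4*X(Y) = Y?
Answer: -41503/42887 ≈ -0.96773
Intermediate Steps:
f(O) = 7*O/3
X(Y) = Y/4
W(J) = J/4 (W(J) = -((J*2)/4 - J)/2 = -((2*J)/4 - J)/2 = -(J/2 - J)/2 = -(-1)*J/4 = J/4)
(41468 + f(15))/(-42854 + W(-132)) = (41468 + (7/3)*15)/(-42854 + (¼)*(-132)) = (41468 + 35)/(-42854 - 33) = 41503/(-42887) = 41503*(-1/42887) = -41503/42887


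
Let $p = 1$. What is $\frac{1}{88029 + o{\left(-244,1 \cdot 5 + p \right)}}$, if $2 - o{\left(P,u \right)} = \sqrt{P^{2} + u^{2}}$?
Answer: $\frac{88031}{7749397389} + \frac{2 \sqrt{14893}}{7749397389} \approx 1.1391 \cdot 10^{-5}$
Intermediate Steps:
$o{\left(P,u \right)} = 2 - \sqrt{P^{2} + u^{2}}$
$\frac{1}{88029 + o{\left(-244,1 \cdot 5 + p \right)}} = \frac{1}{88029 + \left(2 - \sqrt{\left(-244\right)^{2} + \left(1 \cdot 5 + 1\right)^{2}}\right)} = \frac{1}{88029 + \left(2 - \sqrt{59536 + \left(5 + 1\right)^{2}}\right)} = \frac{1}{88029 + \left(2 - \sqrt{59536 + 6^{2}}\right)} = \frac{1}{88029 + \left(2 - \sqrt{59536 + 36}\right)} = \frac{1}{88029 + \left(2 - \sqrt{59572}\right)} = \frac{1}{88029 + \left(2 - 2 \sqrt{14893}\right)} = \frac{1}{88031 - 2 \sqrt{14893}}$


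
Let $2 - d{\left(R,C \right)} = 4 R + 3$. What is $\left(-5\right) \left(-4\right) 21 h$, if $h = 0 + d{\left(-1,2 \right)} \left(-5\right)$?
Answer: $-6300$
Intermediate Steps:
$d{\left(R,C \right)} = -1 - 4 R$ ($d{\left(R,C \right)} = 2 - \left(4 R + 3\right) = 2 - \left(3 + 4 R\right) = -1 - 4 R$)
$h = -15$ ($h = 0 + \left(-1 - -4\right) \left(-5\right) = 0 + \left(-1 + 4\right) \left(-5\right) = 0 + 3 \left(-5\right) = 0 - 15 = -15$)
$\left(-5\right) \left(-4\right) 21 h = \left(-5\right) \left(-4\right) 21 \left(-15\right) = 20 \cdot 21 \left(-15\right) = 420 \left(-15\right) = -6300$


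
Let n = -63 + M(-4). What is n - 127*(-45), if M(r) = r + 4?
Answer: 5652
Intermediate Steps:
M(r) = 4 + r
n = -63 (n = -63 + (4 - 4) = -63 + 0 = -63)
n - 127*(-45) = -63 - 127*(-45) = -63 + 5715 = 5652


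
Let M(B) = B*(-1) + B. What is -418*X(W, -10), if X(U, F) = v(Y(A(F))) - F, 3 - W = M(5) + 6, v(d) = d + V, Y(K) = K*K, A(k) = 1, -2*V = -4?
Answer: -5434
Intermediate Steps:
V = 2 (V = -½*(-4) = 2)
Y(K) = K²
M(B) = 0 (M(B) = -B + B = 0)
v(d) = 2 + d (v(d) = d + 2 = 2 + d)
W = -3 (W = 3 - (0 + 6) = 3 - 1*6 = 3 - 6 = -3)
X(U, F) = 3 - F (X(U, F) = (2 + 1²) - F = (2 + 1) - F = 3 - F)
-418*X(W, -10) = -418*(3 - 1*(-10)) = -418*(3 + 10) = -418*13 = -5434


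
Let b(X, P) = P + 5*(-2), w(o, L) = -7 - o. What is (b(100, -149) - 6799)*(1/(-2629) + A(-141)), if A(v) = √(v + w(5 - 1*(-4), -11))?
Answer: 6958/2629 - 6958*I*√157 ≈ 2.6466 - 87184.0*I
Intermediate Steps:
A(v) = √(-16 + v) (A(v) = √(v + (-7 - (5 - 1*(-4)))) = √(v + (-7 - (5 + 4))) = √(v + (-7 - 1*9)) = √(v + (-7 - 9)) = √(v - 16) = √(-16 + v))
b(X, P) = -10 + P (b(X, P) = P - 10 = -10 + P)
(b(100, -149) - 6799)*(1/(-2629) + A(-141)) = ((-10 - 149) - 6799)*(1/(-2629) + √(-16 - 141)) = (-159 - 6799)*(-1/2629 + √(-157)) = -6958*(-1/2629 + I*√157) = 6958/2629 - 6958*I*√157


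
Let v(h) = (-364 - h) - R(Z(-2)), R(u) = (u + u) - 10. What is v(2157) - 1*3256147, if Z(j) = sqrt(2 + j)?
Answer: -3258658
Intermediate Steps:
R(u) = -10 + 2*u (R(u) = 2*u - 10 = -10 + 2*u)
v(h) = -354 - h (v(h) = (-364 - h) - (-10 + 2*sqrt(2 - 2)) = (-364 - h) - (-10 + 2*sqrt(0)) = (-364 - h) - (-10 + 2*0) = (-364 - h) - (-10 + 0) = (-364 - h) - 1*(-10) = (-364 - h) + 10 = -354 - h)
v(2157) - 1*3256147 = (-354 - 1*2157) - 1*3256147 = (-354 - 2157) - 3256147 = -2511 - 3256147 = -3258658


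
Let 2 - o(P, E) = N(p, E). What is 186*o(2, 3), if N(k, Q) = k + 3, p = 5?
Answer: -1116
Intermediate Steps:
N(k, Q) = 3 + k
o(P, E) = -6 (o(P, E) = 2 - (3 + 5) = 2 - 1*8 = 2 - 8 = -6)
186*o(2, 3) = 186*(-6) = -1116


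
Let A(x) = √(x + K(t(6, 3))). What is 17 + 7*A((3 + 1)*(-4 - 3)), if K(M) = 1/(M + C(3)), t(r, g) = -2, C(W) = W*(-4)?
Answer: 17 + I*√5502/2 ≈ 17.0 + 37.088*I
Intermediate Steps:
C(W) = -4*W
K(M) = 1/(-12 + M) (K(M) = 1/(M - 4*3) = 1/(M - 12) = 1/(-12 + M))
A(x) = √(-1/14 + x) (A(x) = √(x + 1/(-12 - 2)) = √(x + 1/(-14)) = √(x - 1/14) = √(-1/14 + x))
17 + 7*A((3 + 1)*(-4 - 3)) = 17 + 7*(√(-14 + 196*((3 + 1)*(-4 - 3)))/14) = 17 + 7*(√(-14 + 196*(4*(-7)))/14) = 17 + 7*(√(-14 + 196*(-28))/14) = 17 + 7*(√(-14 - 5488)/14) = 17 + 7*(√(-5502)/14) = 17 + 7*((I*√5502)/14) = 17 + 7*(I*√5502/14) = 17 + I*√5502/2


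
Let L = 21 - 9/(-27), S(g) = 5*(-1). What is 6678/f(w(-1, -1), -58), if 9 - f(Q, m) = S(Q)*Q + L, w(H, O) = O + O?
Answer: -20034/67 ≈ -299.02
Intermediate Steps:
S(g) = -5
w(H, O) = 2*O
L = 64/3 (L = 21 - 9*(-1)/27 = 21 - 1*(-⅓) = 21 + ⅓ = 64/3 ≈ 21.333)
f(Q, m) = -37/3 + 5*Q (f(Q, m) = 9 - (-5*Q + 64/3) = 9 - (64/3 - 5*Q) = 9 + (-64/3 + 5*Q) = -37/3 + 5*Q)
6678/f(w(-1, -1), -58) = 6678/(-37/3 + 5*(2*(-1))) = 6678/(-37/3 + 5*(-2)) = 6678/(-37/3 - 10) = 6678/(-67/3) = 6678*(-3/67) = -20034/67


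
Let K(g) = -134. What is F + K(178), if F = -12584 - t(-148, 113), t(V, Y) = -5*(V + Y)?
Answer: -12893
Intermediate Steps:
t(V, Y) = -5*V - 5*Y
F = -12759 (F = -12584 - (-5*(-148) - 5*113) = -12584 - (740 - 565) = -12584 - 1*175 = -12584 - 175 = -12759)
F + K(178) = -12759 - 134 = -12893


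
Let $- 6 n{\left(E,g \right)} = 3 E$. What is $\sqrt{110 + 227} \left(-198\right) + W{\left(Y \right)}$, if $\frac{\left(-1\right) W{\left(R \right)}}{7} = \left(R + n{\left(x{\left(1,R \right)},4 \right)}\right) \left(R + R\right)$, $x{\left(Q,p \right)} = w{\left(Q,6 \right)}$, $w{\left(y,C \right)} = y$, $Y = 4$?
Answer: $-196 - 198 \sqrt{337} \approx -3830.8$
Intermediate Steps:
$x{\left(Q,p \right)} = Q$
$n{\left(E,g \right)} = - \frac{E}{2}$ ($n{\left(E,g \right)} = - \frac{3 E}{6} = - \frac{E}{2}$)
$W{\left(R \right)} = - 14 R \left(- \frac{1}{2} + R\right)$ ($W{\left(R \right)} = - 7 \left(R - \frac{1}{2}\right) \left(R + R\right) = - 7 \left(R - \frac{1}{2}\right) 2 R = - 7 \left(- \frac{1}{2} + R\right) 2 R = - 7 \cdot 2 R \left(- \frac{1}{2} + R\right) = - 14 R \left(- \frac{1}{2} + R\right)$)
$\sqrt{110 + 227} \left(-198\right) + W{\left(Y \right)} = \sqrt{110 + 227} \left(-198\right) + 7 \cdot 4 \left(1 - 8\right) = \sqrt{337} \left(-198\right) + 7 \cdot 4 \left(1 - 8\right) = - 198 \sqrt{337} + 7 \cdot 4 \left(-7\right) = - 198 \sqrt{337} - 196 = -196 - 198 \sqrt{337}$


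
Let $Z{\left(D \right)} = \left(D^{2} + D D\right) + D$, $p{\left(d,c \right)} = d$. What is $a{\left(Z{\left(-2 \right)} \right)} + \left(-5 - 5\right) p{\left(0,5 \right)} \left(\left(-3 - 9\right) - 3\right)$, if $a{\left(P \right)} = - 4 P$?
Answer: $-24$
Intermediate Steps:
$Z{\left(D \right)} = D + 2 D^{2}$ ($Z{\left(D \right)} = \left(D^{2} + D^{2}\right) + D = 2 D^{2} + D = D + 2 D^{2}$)
$a{\left(Z{\left(-2 \right)} \right)} + \left(-5 - 5\right) p{\left(0,5 \right)} \left(\left(-3 - 9\right) - 3\right) = - 4 \left(- 2 \left(1 + 2 \left(-2\right)\right)\right) + \left(-5 - 5\right) 0 \left(\left(-3 - 9\right) - 3\right) = - 4 \left(- 2 \left(1 - 4\right)\right) + \left(-10\right) 0 \left(-12 - 3\right) = - 4 \left(\left(-2\right) \left(-3\right)\right) + 0 \left(-15\right) = \left(-4\right) 6 + 0 = -24 + 0 = -24$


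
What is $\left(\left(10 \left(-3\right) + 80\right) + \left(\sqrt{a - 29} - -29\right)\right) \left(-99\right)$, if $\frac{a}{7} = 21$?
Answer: $-7821 - 99 \sqrt{118} \approx -8896.4$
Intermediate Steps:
$a = 147$ ($a = 7 \cdot 21 = 147$)
$\left(\left(10 \left(-3\right) + 80\right) + \left(\sqrt{a - 29} - -29\right)\right) \left(-99\right) = \left(\left(10 \left(-3\right) + 80\right) + \left(\sqrt{147 - 29} - -29\right)\right) \left(-99\right) = \left(\left(-30 + 80\right) + \left(\sqrt{118} + 29\right)\right) \left(-99\right) = \left(50 + \left(29 + \sqrt{118}\right)\right) \left(-99\right) = \left(79 + \sqrt{118}\right) \left(-99\right) = -7821 - 99 \sqrt{118}$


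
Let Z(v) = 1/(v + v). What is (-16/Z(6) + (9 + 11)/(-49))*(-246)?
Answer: 2319288/49 ≈ 47332.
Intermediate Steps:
Z(v) = 1/(2*v)
(-16/Z(6) + (9 + 11)/(-49))*(-246) = (-16/((1/2)/6) + (9 + 11)/(-49))*(-246) = (-16/((1/2)*(1/6)) + 20*(-1/49))*(-246) = (-16/1/12 - 20/49)*(-246) = (-16*12 - 20/49)*(-246) = (-192 - 20/49)*(-246) = -9428/49*(-246) = 2319288/49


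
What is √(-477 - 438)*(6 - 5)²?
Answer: I*√915 ≈ 30.249*I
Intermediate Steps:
√(-477 - 438)*(6 - 5)² = √(-915)*1² = (I*√915)*1 = I*√915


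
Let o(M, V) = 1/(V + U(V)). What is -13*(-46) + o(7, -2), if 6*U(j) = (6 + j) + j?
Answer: 2987/5 ≈ 597.40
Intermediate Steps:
U(j) = 1 + j/3 (U(j) = ((6 + j) + j)/6 = (6 + 2*j)/6 = 1 + j/3)
o(M, V) = 1/(1 + 4*V/3) (o(M, V) = 1/(V + (1 + V/3)) = 1/(1 + 4*V/3))
-13*(-46) + o(7, -2) = -13*(-46) + 3/(3 + 4*(-2)) = 598 + 3/(3 - 8) = 598 + 3/(-5) = 598 + 3*(-⅕) = 598 - ⅗ = 2987/5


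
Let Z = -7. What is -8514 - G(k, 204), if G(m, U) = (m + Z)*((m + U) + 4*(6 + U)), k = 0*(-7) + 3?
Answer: -4326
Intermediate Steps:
k = 3 (k = 0 + 3 = 3)
G(m, U) = (-7 + m)*(24 + m + 5*U) (G(m, U) = (m - 7)*((m + U) + 4*(6 + U)) = (-7 + m)*((U + m) + (24 + 4*U)) = (-7 + m)*(24 + m + 5*U))
-8514 - G(k, 204) = -8514 - (-168 + 3² - 35*204 + 17*3 + 5*204*3) = -8514 - (-168 + 9 - 7140 + 51 + 3060) = -8514 - 1*(-4188) = -8514 + 4188 = -4326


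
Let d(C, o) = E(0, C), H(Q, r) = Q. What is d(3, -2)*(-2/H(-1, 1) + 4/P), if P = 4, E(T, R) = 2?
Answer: 6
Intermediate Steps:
d(C, o) = 2
d(3, -2)*(-2/H(-1, 1) + 4/P) = 2*(-2/(-1) + 4/4) = 2*(-2*(-1) + 4*(1/4)) = 2*(2 + 1) = 2*3 = 6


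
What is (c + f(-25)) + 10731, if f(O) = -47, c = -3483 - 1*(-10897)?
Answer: 18098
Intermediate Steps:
c = 7414 (c = -3483 + 10897 = 7414)
(c + f(-25)) + 10731 = (7414 - 47) + 10731 = 7367 + 10731 = 18098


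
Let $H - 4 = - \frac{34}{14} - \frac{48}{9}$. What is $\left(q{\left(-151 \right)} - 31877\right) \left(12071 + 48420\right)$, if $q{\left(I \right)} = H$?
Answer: $- \frac{40498482536}{21} \approx -1.9285 \cdot 10^{9}$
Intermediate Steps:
$H = - \frac{79}{21}$ ($H = 4 - \left(\frac{16}{3} + \frac{17}{7}\right) = 4 - \frac{163}{21} = - \frac{79}{21} \approx -3.7619$)
$q{\left(I \right)} = - \frac{79}{21}$
$\left(q{\left(-151 \right)} - 31877\right) \left(12071 + 48420\right) = \left(- \frac{79}{21} - 31877\right) \left(12071 + 48420\right) = \left(- \frac{669496}{21}\right) 60491 = - \frac{40498482536}{21}$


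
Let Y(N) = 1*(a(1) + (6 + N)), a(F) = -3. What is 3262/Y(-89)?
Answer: -1631/43 ≈ -37.930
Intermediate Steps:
Y(N) = 3 + N (Y(N) = 1*(-3 + (6 + N)) = 1*(3 + N) = 3 + N)
3262/Y(-89) = 3262/(3 - 89) = 3262/(-86) = 3262*(-1/86) = -1631/43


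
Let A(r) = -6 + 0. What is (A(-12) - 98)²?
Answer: 10816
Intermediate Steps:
A(r) = -6
(A(-12) - 98)² = (-6 - 98)² = (-104)² = 10816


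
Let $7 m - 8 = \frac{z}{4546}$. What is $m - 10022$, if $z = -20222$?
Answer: $- \frac{159451969}{15911} \approx -10022.0$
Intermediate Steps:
$m = \frac{8073}{15911}$ ($m = \frac{8}{7} + \frac{\left(-20222\right) \frac{1}{4546}}{7} = \frac{8}{7} + \frac{1}{7} \left(- \frac{10111}{2273}\right) = \frac{8}{7} - \frac{10111}{15911} = \frac{8073}{15911} \approx 0.50739$)
$m - 10022 = \frac{8073}{15911} - 10022 = - \frac{159451969}{15911}$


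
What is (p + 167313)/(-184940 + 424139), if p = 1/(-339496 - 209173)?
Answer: 91799456396/131241076131 ≈ 0.69947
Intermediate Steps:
p = -1/548669 (p = 1/(-548669) = -1/548669 ≈ -1.8226e-6)
(p + 167313)/(-184940 + 424139) = (-1/548669 + 167313)/(-184940 + 424139) = (91799456396/548669)/239199 = (91799456396/548669)*(1/239199) = 91799456396/131241076131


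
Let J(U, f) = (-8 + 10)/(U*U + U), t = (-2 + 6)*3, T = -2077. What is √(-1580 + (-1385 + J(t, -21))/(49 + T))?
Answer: I*√6495389966/2028 ≈ 39.741*I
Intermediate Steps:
t = 12 (t = 4*3 = 12)
J(U, f) = 2/(U + U²) (J(U, f) = 2/(U² + U) = 2/(U + U²))
√(-1580 + (-1385 + J(t, -21))/(49 + T)) = √(-1580 + (-1385 + 2/(12*(1 + 12)))/(49 - 2077)) = √(-1580 + (-1385 + 2*(1/12)/13)/(-2028)) = √(-1580 + (-1385 + 2*(1/12)*(1/13))*(-1/2028)) = √(-1580 + (-1385 + 1/78)*(-1/2028)) = √(-1580 - 108029/78*(-1/2028)) = √(-1580 + 108029/158184) = √(-249822691/158184) = I*√6495389966/2028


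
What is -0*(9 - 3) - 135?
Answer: -135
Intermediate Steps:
-0*(9 - 3) - 135 = -0*6 - 135 = -86*0 - 135 = 0 - 135 = -135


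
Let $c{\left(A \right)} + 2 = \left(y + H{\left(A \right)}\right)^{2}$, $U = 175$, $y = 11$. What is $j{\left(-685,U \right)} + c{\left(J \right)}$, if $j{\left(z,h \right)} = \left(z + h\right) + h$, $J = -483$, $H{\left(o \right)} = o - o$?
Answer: $-216$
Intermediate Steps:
$H{\left(o \right)} = 0$
$c{\left(A \right)} = 119$ ($c{\left(A \right)} = -2 + \left(11 + 0\right)^{2} = -2 + 11^{2} = -2 + 121 = 119$)
$j{\left(z,h \right)} = z + 2 h$ ($j{\left(z,h \right)} = \left(h + z\right) + h = z + 2 h$)
$j{\left(-685,U \right)} + c{\left(J \right)} = \left(-685 + 2 \cdot 175\right) + 119 = \left(-685 + 350\right) + 119 = -335 + 119 = -216$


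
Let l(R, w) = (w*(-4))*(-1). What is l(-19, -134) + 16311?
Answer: 15775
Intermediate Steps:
l(R, w) = 4*w (l(R, w) = -4*w*(-1) = 4*w)
l(-19, -134) + 16311 = 4*(-134) + 16311 = -536 + 16311 = 15775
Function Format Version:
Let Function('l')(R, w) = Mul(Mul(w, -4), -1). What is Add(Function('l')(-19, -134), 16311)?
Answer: 15775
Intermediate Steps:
Function('l')(R, w) = Mul(4, w) (Function('l')(R, w) = Mul(Mul(-4, w), -1) = Mul(4, w))
Add(Function('l')(-19, -134), 16311) = Add(Mul(4, -134), 16311) = Add(-536, 16311) = 15775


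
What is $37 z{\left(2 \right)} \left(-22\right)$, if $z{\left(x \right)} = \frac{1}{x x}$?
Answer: $- \frac{407}{2} \approx -203.5$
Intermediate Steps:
$z{\left(x \right)} = \frac{1}{x^{2}}$
$37 z{\left(2 \right)} \left(-22\right) = \frac{37}{4} \left(-22\right) = - \frac{407}{2}$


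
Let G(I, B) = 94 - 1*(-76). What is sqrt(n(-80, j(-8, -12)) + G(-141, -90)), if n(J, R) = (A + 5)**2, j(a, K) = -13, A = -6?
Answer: 3*sqrt(19) ≈ 13.077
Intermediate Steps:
G(I, B) = 170 (G(I, B) = 94 + 76 = 170)
n(J, R) = 1 (n(J, R) = (-6 + 5)**2 = (-1)**2 = 1)
sqrt(n(-80, j(-8, -12)) + G(-141, -90)) = sqrt(1 + 170) = sqrt(171) = 3*sqrt(19)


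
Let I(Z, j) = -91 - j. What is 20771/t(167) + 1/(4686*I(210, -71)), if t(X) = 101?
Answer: 1946658019/9465720 ≈ 205.65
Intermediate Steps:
20771/t(167) + 1/(4686*I(210, -71)) = 20771/101 + 1/(4686*(-91 - 1*(-71))) = 20771*(1/101) + 1/(4686*(-91 + 71)) = 20771/101 + (1/4686)/(-20) = 20771/101 + (1/4686)*(-1/20) = 20771/101 - 1/93720 = 1946658019/9465720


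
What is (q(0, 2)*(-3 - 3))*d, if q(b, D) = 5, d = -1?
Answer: 30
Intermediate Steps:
(q(0, 2)*(-3 - 3))*d = (5*(-3 - 3))*(-1) = (5*(-6))*(-1) = -30*(-1) = 30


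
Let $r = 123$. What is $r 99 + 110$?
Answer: $12287$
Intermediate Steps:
$r 99 + 110 = 123 \cdot 99 + 110 = 12177 + 110 = 12287$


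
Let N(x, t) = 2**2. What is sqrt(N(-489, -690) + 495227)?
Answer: sqrt(495231) ≈ 703.73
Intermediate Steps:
N(x, t) = 4
sqrt(N(-489, -690) + 495227) = sqrt(4 + 495227) = sqrt(495231)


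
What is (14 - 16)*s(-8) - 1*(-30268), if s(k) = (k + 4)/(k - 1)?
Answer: 272404/9 ≈ 30267.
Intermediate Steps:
s(k) = (4 + k)/(-1 + k)
(14 - 16)*s(-8) - 1*(-30268) = (14 - 16)*((4 - 8)/(-1 - 8)) - 1*(-30268) = -2*(-4)/(-9) + 30268 = -(-2)*(-4)/9 + 30268 = -2*4/9 + 30268 = -8/9 + 30268 = 272404/9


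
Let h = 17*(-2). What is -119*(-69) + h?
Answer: 8177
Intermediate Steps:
h = -34
-119*(-69) + h = -119*(-69) - 34 = 8211 - 34 = 8177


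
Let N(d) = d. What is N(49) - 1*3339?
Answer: -3290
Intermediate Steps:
N(49) - 1*3339 = 49 - 1*3339 = 49 - 3339 = -3290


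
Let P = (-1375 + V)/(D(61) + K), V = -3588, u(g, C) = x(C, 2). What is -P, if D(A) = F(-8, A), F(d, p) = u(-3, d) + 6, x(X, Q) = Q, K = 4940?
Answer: 4963/4948 ≈ 1.0030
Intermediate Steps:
u(g, C) = 2
F(d, p) = 8 (F(d, p) = 2 + 6 = 8)
D(A) = 8
P = -4963/4948 (P = (-1375 - 3588)/(8 + 4940) = -4963/4948 ≈ -1.0030)
-P = -1*(-4963/4948) = 4963/4948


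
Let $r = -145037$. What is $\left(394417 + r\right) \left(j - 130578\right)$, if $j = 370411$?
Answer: $59809553540$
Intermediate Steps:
$\left(394417 + r\right) \left(j - 130578\right) = \left(394417 - 145037\right) \left(370411 - 130578\right) = 249380 \cdot 239833 = 59809553540$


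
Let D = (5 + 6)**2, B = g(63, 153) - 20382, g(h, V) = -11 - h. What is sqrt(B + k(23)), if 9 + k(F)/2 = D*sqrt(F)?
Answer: sqrt(-20474 + 242*sqrt(23)) ≈ 138.97*I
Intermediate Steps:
B = -20456 (B = (-11 - 1*63) - 20382 = (-11 - 63) - 20382 = -74 - 20382 = -20456)
D = 121 (D = 11**2 = 121)
k(F) = -18 + 242*sqrt(F) (k(F) = -18 + 2*(121*sqrt(F)) = -18 + 242*sqrt(F))
sqrt(B + k(23)) = sqrt(-20456 + (-18 + 242*sqrt(23))) = sqrt(-20474 + 242*sqrt(23))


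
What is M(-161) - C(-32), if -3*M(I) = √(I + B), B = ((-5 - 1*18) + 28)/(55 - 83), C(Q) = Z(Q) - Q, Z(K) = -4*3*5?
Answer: 28 - I*√31591/42 ≈ 28.0 - 4.2319*I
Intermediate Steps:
Z(K) = -60 (Z(K) = -12*5 = -60)
C(Q) = -60 - Q
B = -5/28 (B = ((-5 - 18) + 28)/(-28) = (-23 + 28)*(-1/28) = 5*(-1/28) = -5/28 ≈ -0.17857)
M(I) = -√(-5/28 + I)/3 (M(I) = -√(I - 5/28)/3 = -√(-5/28 + I)/3)
M(-161) - C(-32) = -√(-35 + 196*(-161))/42 - (-60 - 1*(-32)) = -√(-35 - 31556)/42 - (-60 + 32) = -I*√31591/42 - 1*(-28) = -I*√31591/42 + 28 = 28 - I*√31591/42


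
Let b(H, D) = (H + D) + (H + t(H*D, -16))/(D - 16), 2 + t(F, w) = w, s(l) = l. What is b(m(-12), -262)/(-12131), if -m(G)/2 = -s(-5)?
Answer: 37794/1686209 ≈ 0.022414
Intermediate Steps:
t(F, w) = -2 + w
m(G) = -10 (m(G) = -(-2)*(-5) = -2*5 = -10)
b(H, D) = D + H + (-18 + H)/(-16 + D) (b(H, D) = (H + D) + (H + (-2 - 16))/(D - 16) = (D + H) + (H - 18)/(-16 + D) = (D + H) + (-18 + H)/(-16 + D) = D + H + (-18 + H)/(-16 + D))
b(m(-12), -262)/(-12131) = ((-18 + (-262)² - 16*(-262) - 15*(-10) - 262*(-10))/(-16 - 262))/(-12131) = ((-18 + 68644 + 4192 + 150 + 2620)/(-278))*(-1/12131) = -1/278*75588*(-1/12131) = -37794/139*(-1/12131) = 37794/1686209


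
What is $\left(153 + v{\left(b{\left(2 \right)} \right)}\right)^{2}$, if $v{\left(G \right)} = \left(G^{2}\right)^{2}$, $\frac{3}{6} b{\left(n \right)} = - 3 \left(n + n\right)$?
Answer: $110176861041$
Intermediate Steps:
$b{\left(n \right)} = - 12 n$ ($b{\left(n \right)} = 2 \left(- 3 \left(n + n\right)\right) = 2 \left(- 3 \cdot 2 n\right) = 2 \left(- 6 n\right) = - 12 n$)
$v{\left(G \right)} = G^{4}$
$\left(153 + v{\left(b{\left(2 \right)} \right)}\right)^{2} = \left(153 + \left(\left(-12\right) 2\right)^{4}\right)^{2} = \left(153 + \left(-24\right)^{4}\right)^{2} = \left(153 + 331776\right)^{2} = 331929^{2} = 110176861041$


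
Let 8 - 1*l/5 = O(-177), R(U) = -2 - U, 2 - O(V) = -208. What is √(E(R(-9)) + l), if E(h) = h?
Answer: I*√1003 ≈ 31.67*I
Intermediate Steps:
O(V) = 210 (O(V) = 2 - 1*(-208) = 2 + 208 = 210)
l = -1010 (l = 40 - 5*210 = 40 - 1050 = -1010)
√(E(R(-9)) + l) = √((-2 - 1*(-9)) - 1010) = √((-2 + 9) - 1010) = √(7 - 1010) = √(-1003) = I*√1003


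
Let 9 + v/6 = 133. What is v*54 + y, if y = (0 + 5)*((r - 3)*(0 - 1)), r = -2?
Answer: 40201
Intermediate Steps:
v = 744 (v = -54 + 6*133 = -54 + 798 = 744)
y = 25 (y = (0 + 5)*((-2 - 3)*(0 - 1)) = 5*(-5*(-1)) = 5*5 = 25)
v*54 + y = 744*54 + 25 = 40176 + 25 = 40201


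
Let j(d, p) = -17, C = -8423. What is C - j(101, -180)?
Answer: -8406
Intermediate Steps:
C - j(101, -180) = -8423 - 1*(-17) = -8423 + 17 = -8406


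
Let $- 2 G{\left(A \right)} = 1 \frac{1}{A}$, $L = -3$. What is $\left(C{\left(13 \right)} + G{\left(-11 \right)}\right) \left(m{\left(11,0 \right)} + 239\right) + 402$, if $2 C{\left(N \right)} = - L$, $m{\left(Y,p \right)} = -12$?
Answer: $\frac{8281}{11} \approx 752.82$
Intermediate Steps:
$G{\left(A \right)} = - \frac{1}{2 A}$ ($G{\left(A \right)} = - \frac{1 \frac{1}{A}}{2} = - \frac{1}{2 A}$)
$C{\left(N \right)} = \frac{3}{2}$ ($C{\left(N \right)} = \frac{\left(-1\right) \left(-3\right)}{2} = \frac{1}{2} \cdot 3 = \frac{3}{2}$)
$\left(C{\left(13 \right)} + G{\left(-11 \right)}\right) \left(m{\left(11,0 \right)} + 239\right) + 402 = \left(\frac{3}{2} - \frac{1}{2 \left(-11\right)}\right) \left(-12 + 239\right) + 402 = \left(\frac{3}{2} - - \frac{1}{22}\right) 227 + 402 = \left(\frac{3}{2} + \frac{1}{22}\right) 227 + 402 = \frac{17}{11} \cdot 227 + 402 = \frac{3859}{11} + 402 = \frac{8281}{11}$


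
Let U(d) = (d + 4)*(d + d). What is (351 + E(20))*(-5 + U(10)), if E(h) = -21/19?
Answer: 1828200/19 ≈ 96221.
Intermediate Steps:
U(d) = 2*d*(4 + d) (U(d) = (4 + d)*(2*d) = 2*d*(4 + d))
E(h) = -21/19 (E(h) = -21*1/19 = -21/19)
(351 + E(20))*(-5 + U(10)) = (351 - 21/19)*(-5 + 2*10*(4 + 10)) = 6648*(-5 + 2*10*14)/19 = 6648*(-5 + 280)/19 = (6648/19)*275 = 1828200/19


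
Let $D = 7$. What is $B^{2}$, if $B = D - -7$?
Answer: $196$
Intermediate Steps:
$B = 14$ ($B = 7 - -7 = 7 + 7 = 14$)
$B^{2} = 14^{2} = 196$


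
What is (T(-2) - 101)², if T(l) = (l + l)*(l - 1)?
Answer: 7921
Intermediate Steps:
T(l) = 2*l*(-1 + l) (T(l) = (2*l)*(-1 + l) = 2*l*(-1 + l))
(T(-2) - 101)² = (2*(-2)*(-1 - 2) - 101)² = (2*(-2)*(-3) - 101)² = (12 - 101)² = (-89)² = 7921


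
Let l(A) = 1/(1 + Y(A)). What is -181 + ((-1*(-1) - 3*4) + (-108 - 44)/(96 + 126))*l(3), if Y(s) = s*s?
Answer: -202207/1110 ≈ -182.17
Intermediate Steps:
Y(s) = s²
l(A) = 1/(1 + A²)
-181 + ((-1*(-1) - 3*4) + (-108 - 44)/(96 + 126))*l(3) = -181 + ((-1*(-1) - 3*4) + (-108 - 44)/(96 + 126))/(1 + 3²) = -181 + ((1 - 12) - 152/222)/(1 + 9) = -181 + (-11 - 152*1/222)/10 = -181 + (-11 - 76/111)*(⅒) = -181 - 1297/111*⅒ = -181 - 1297/1110 = -202207/1110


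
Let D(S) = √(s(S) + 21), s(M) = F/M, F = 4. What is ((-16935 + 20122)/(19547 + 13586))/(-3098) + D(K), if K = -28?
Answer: -3187/102646034 + √1022/7 ≈ 4.5669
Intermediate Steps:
s(M) = 4/M
D(S) = √(21 + 4/S) (D(S) = √(4/S + 21) = √(21 + 4/S))
((-16935 + 20122)/(19547 + 13586))/(-3098) + D(K) = ((-16935 + 20122)/(19547 + 13586))/(-3098) + √(21 + 4/(-28)) = (3187/33133)*(-1/3098) + √(21 + 4*(-1/28)) = (3187*(1/33133))*(-1/3098) + √(21 - ⅐) = (3187/33133)*(-1/3098) + √(146/7) = -3187/102646034 + √1022/7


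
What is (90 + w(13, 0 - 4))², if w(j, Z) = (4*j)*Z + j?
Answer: 11025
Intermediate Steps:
w(j, Z) = j + 4*Z*j (w(j, Z) = 4*Z*j + j = j + 4*Z*j)
(90 + w(13, 0 - 4))² = (90 + 13*(1 + 4*(0 - 4)))² = (90 + 13*(1 + 4*(-4)))² = (90 + 13*(1 - 16))² = (90 + 13*(-15))² = (90 - 195)² = (-105)² = 11025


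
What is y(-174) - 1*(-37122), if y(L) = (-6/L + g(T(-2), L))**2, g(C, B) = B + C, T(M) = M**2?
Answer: 55514643/841 ≈ 66010.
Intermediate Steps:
y(L) = (4 + L - 6/L)**2 (y(L) = (-6/L + (L + (-2)**2))**2 = (-6/L + (L + 4))**2 = (-6/L + (4 + L))**2 = (4 + L - 6/L)**2)
y(-174) - 1*(-37122) = (-6 - 174*(4 - 174))**2/(-174)**2 - 1*(-37122) = (-6 - 174*(-170))**2/30276 + 37122 = (-6 + 29580)**2/30276 + 37122 = (1/30276)*29574**2 + 37122 = (1/30276)*874621476 + 37122 = 24295041/841 + 37122 = 55514643/841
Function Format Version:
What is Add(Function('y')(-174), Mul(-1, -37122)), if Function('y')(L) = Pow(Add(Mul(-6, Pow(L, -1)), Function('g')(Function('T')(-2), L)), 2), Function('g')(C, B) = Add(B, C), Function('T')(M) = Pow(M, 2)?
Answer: Rational(55514643, 841) ≈ 66010.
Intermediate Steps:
Function('y')(L) = Pow(Add(4, L, Mul(-6, Pow(L, -1))), 2) (Function('y')(L) = Pow(Add(Mul(-6, Pow(L, -1)), Add(L, Pow(-2, 2))), 2) = Pow(Add(Mul(-6, Pow(L, -1)), Add(L, 4)), 2) = Pow(Add(Mul(-6, Pow(L, -1)), Add(4, L)), 2) = Pow(Add(4, L, Mul(-6, Pow(L, -1))), 2))
Add(Function('y')(-174), Mul(-1, -37122)) = Add(Mul(Pow(-174, -2), Pow(Add(-6, Mul(-174, Add(4, -174))), 2)), Mul(-1, -37122)) = Add(Mul(Rational(1, 30276), Pow(Add(-6, Mul(-174, -170)), 2)), 37122) = Add(Mul(Rational(1, 30276), Pow(Add(-6, 29580), 2)), 37122) = Add(Mul(Rational(1, 30276), Pow(29574, 2)), 37122) = Add(Mul(Rational(1, 30276), 874621476), 37122) = Add(Rational(24295041, 841), 37122) = Rational(55514643, 841)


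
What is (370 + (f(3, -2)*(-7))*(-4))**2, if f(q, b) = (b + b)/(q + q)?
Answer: 1110916/9 ≈ 1.2344e+5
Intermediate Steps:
f(q, b) = b/q (f(q, b) = (2*b)/((2*q)) = (2*b)*(1/(2*q)) = b/q)
(370 + (f(3, -2)*(-7))*(-4))**2 = (370 + (-2/3*(-7))*(-4))**2 = (370 + (-2*1/3*(-7))*(-4))**2 = (370 - 2/3*(-7)*(-4))**2 = (370 + (14/3)*(-4))**2 = (370 - 56/3)**2 = (1054/3)**2 = 1110916/9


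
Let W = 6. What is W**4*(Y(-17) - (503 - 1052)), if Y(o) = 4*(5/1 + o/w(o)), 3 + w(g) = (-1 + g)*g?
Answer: 74450448/101 ≈ 7.3713e+5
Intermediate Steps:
w(g) = -3 + g*(-1 + g) (w(g) = -3 + (-1 + g)*g = -3 + g*(-1 + g))
Y(o) = 20 + 4*o/(-3 + o**2 - o) (Y(o) = 4*(5/1 + o/(-3 + o**2 - o)) = 4*(5*1 + o/(-3 + o**2 - o)) = 4*(5 + o/(-3 + o**2 - o)) = 20 + 4*o/(-3 + o**2 - o))
W**4*(Y(-17) - (503 - 1052)) = 6**4*(4*(15 - 5*(-17)**2 + 4*(-17))/(3 - 17 - 1*(-17)**2) - (503 - 1052)) = 1296*(4*(15 - 5*289 - 68)/(3 - 17 - 1*289) - 1*(-549)) = 1296*(4*(15 - 1445 - 68)/(3 - 17 - 289) + 549) = 1296*(4*(-1498)/(-303) + 549) = 1296*(4*(-1/303)*(-1498) + 549) = 1296*(5992/303 + 549) = 1296*(172339/303) = 74450448/101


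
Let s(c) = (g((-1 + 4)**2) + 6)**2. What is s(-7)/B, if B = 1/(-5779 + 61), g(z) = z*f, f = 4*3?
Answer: -74311128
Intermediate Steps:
f = 12
g(z) = 12*z (g(z) = z*12 = 12*z)
s(c) = 12996 (s(c) = (12*(-1 + 4)**2 + 6)**2 = (12*3**2 + 6)**2 = (12*9 + 6)**2 = (108 + 6)**2 = 114**2 = 12996)
B = -1/5718 (B = 1/(-5718) = -1/5718 ≈ -0.00017489)
s(-7)/B = 12996/(-1/5718) = 12996*(-5718) = -74311128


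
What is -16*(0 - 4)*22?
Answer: 1408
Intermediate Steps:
-16*(0 - 4)*22 = -16*(-4)*22 = 64*22 = 1408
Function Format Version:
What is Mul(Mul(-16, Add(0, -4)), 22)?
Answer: 1408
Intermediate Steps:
Mul(Mul(-16, Add(0, -4)), 22) = Mul(Mul(-16, -4), 22) = Mul(64, 22) = 1408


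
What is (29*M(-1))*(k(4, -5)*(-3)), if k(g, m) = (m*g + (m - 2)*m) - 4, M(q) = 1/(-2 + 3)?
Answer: -957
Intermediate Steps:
M(q) = 1 (M(q) = 1/1 = 1)
k(g, m) = -4 + g*m + m*(-2 + m) (k(g, m) = (g*m + (-2 + m)*m) - 4 = (g*m + m*(-2 + m)) - 4 = -4 + g*m + m*(-2 + m))
(29*M(-1))*(k(4, -5)*(-3)) = (29*1)*((-4 + (-5)² - 2*(-5) + 4*(-5))*(-3)) = 29*((-4 + 25 + 10 - 20)*(-3)) = 29*(11*(-3)) = 29*(-33) = -957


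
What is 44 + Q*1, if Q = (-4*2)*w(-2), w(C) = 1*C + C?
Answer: 76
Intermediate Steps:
w(C) = 2*C (w(C) = C + C = 2*C)
Q = 32 (Q = (-4*2)*(2*(-2)) = -8*(-4) = 32)
44 + Q*1 = 44 + 32*1 = 44 + 32 = 76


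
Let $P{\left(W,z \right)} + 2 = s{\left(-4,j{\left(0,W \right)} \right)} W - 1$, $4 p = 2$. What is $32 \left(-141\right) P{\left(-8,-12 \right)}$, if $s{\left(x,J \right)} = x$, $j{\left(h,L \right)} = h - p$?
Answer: $-130848$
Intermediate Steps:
$p = \frac{1}{2}$ ($p = \frac{1}{4} \cdot 2 = \frac{1}{2} \approx 0.5$)
$j{\left(h,L \right)} = - \frac{1}{2} + h$ ($j{\left(h,L \right)} = h - \frac{1}{2} = - \frac{1}{2} + h$)
$P{\left(W,z \right)} = -3 - 4 W$ ($P{\left(W,z \right)} = -2 - \left(1 + 4 W\right) = -3 - 4 W$)
$32 \left(-141\right) P{\left(-8,-12 \right)} = 32 \left(-141\right) \left(-3 - -32\right) = - 4512 \left(-3 + 32\right) = \left(-4512\right) 29 = -130848$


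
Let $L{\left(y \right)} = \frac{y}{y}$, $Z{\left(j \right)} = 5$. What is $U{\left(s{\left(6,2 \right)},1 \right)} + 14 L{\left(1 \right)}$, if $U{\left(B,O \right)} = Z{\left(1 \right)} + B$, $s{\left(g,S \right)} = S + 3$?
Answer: $24$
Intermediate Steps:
$s{\left(g,S \right)} = 3 + S$
$U{\left(B,O \right)} = 5 + B$
$L{\left(y \right)} = 1$
$U{\left(s{\left(6,2 \right)},1 \right)} + 14 L{\left(1 \right)} = \left(5 + \left(3 + 2\right)\right) + 14 \cdot 1 = \left(5 + 5\right) + 14 = 10 + 14 = 24$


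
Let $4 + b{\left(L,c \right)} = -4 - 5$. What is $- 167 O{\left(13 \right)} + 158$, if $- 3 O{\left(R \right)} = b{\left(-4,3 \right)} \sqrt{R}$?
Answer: $158 - \frac{2171 \sqrt{13}}{3} \approx -2451.2$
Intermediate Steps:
$b{\left(L,c \right)} = -13$ ($b{\left(L,c \right)} = -4 - 9 = -13$)
$O{\left(R \right)} = \frac{13 \sqrt{R}}{3}$ ($O{\left(R \right)} = - \frac{\left(-13\right) \sqrt{R}}{3} = \frac{13 \sqrt{R}}{3}$)
$- 167 O{\left(13 \right)} + 158 = - 167 \frac{13 \sqrt{13}}{3} + 158 = - \frac{2171 \sqrt{13}}{3} + 158 = 158 - \frac{2171 \sqrt{13}}{3}$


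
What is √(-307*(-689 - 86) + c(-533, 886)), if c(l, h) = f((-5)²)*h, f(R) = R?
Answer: 5*√10403 ≈ 509.98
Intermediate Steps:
c(l, h) = 25*h (c(l, h) = (-5)²*h = 25*h)
√(-307*(-689 - 86) + c(-533, 886)) = √(-307*(-689 - 86) + 25*886) = √(-307*(-775) + 22150) = √(237925 + 22150) = √260075 = 5*√10403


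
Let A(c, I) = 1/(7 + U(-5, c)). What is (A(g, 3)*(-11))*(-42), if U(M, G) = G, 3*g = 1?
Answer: 63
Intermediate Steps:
g = ⅓ (g = (⅓)*1 = ⅓ ≈ 0.33333)
A(c, I) = 1/(7 + c)
(A(g, 3)*(-11))*(-42) = (-11/(7 + ⅓))*(-42) = (-11/(22/3))*(-42) = ((3/22)*(-11))*(-42) = -3/2*(-42) = 63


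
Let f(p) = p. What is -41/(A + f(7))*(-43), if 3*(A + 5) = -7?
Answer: -5289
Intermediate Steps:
A = -22/3 (A = -5 + (1/3)*(-7) = -5 - 7/3 = -22/3 ≈ -7.3333)
-41/(A + f(7))*(-43) = -41/(-22/3 + 7)*(-43) = -41/(-1/3)*(-43) = -41*(-3)*(-43) = 123*(-43) = -5289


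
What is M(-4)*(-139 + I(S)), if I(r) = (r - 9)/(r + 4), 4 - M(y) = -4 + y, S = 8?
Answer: -1669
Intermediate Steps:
M(y) = 8 - y (M(y) = 4 - (-4 + y) = 4 + (4 - y) = 8 - y)
I(r) = (-9 + r)/(4 + r)
M(-4)*(-139 + I(S)) = (8 - 1*(-4))*(-139 + (-9 + 8)/(4 + 8)) = (8 + 4)*(-139 - 1/12) = 12*(-139 + (1/12)*(-1)) = 12*(-139 - 1/12) = 12*(-1669/12) = -1669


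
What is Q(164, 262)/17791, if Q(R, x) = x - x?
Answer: 0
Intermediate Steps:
Q(R, x) = 0
Q(164, 262)/17791 = 0/17791 = 0*(1/17791) = 0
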